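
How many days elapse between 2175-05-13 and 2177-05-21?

739

May 2175: 31 − 13 = 18 days remain.
Then 23 full months totalling 700 days.
May 1–21, 2177: 21 days.
Total: 18 + 700 + 21 = 739 days.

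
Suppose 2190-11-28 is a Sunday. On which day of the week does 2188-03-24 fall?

Monday

Count forward from the earlier date (March 24, 2188) to the later (November 28, 2190):
Day-of-year of March 24, 2188: 84.
Day-of-year of November 28, 2190: 332.
2188 has 366 days, so 366 − 84 = 282 days remain in 2188.
Full years: 2189: 365. Sum = 365.
Total: 282 + 365 + 332 = 979 days.
979 mod 7 = 6, so 6 days before Sunday is Monday.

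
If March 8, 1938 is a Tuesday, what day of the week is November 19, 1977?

Saturday

Day-of-year of March 8, 1938: 67.
Day-of-year of November 19, 1977: 323.
1938 has 365 days, so 365 − 67 = 298 days remain in 1938.
Full years 1939–1976: 28 common + 10 leap = 28×365 + 10×366 = 13880 days.
Total: 298 + 13880 + 323 = 14501 days.
14501 mod 7 = 4, so 4 days after Tuesday is Saturday.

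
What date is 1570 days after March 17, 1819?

July 4, 1823

Count 1570 days after March 17, 1819:
March 17, 1819 → March 17, 1820: 366 days (1820 is a leap year).
March 17, 1820 → March 17, 1821: 365 days.
March 17, 1821 → March 17, 1822: 365 days.
March 17, 1822 → March 17, 1823: 365 days.
March 1823: 31 − 17 = 14 days remain.
Then April (30), May (31), June (30): 30 + 31 + 30 = 91 days.
July 1–4, 1823: 4 days.
Residual: 109 days.
Total: 1570 days.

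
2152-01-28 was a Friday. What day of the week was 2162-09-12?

Sunday

Day-of-year of January 28, 2152: 28.
Day-of-year of September 12, 2162: 255.
2152 has 366 days, so 366 − 28 = 338 days remain in 2152.
Full years 2153–2161: 7 common + 2 leap = 7×365 + 2×366 = 3287 days.
Total: 338 + 3287 + 255 = 3880 days.
3880 mod 7 = 2, so 2 days after Friday is Sunday.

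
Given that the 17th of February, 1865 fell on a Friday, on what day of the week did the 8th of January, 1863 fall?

Count forward from the earlier date (January 8, 1863) to the later (February 17, 1865):
Day-of-year of January 8, 1863: 8.
Day-of-year of February 17, 1865: 48.
1863 has 365 days, so 365 − 8 = 357 days remain in 1863.
Full years: 1864: 366. Sum = 366.
Total: 357 + 366 + 48 = 771 days.
771 mod 7 = 1, so 1 day before Friday is Thursday.

Thursday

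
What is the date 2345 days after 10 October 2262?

12 March 2269

Count 2345 days after October 10, 2262:
Day-of-year of October 10, 2262: 283.
Day-of-year of March 12, 2269: 71.
2262 has 365 days, so 365 − 283 = 82 days remain in 2262.
Full years: 2263: 365; 2264: 366; 2265: 365; 2266: 365; 2267: 365; 2268: 366. Sum = 2192.
Total: 82 + 2192 + 71 = 2345 days.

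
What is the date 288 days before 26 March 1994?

11 June 1993

Count 288 days before March 26, 1994:
June 1993: 30 − 11 = 19 days remain.
Then July (31), August (31), September (30), October (31), November (30), December (31), January (31), February 1994 (28): 31 + 31 + 30 + 31 + 30 + 31 + 31 + 28 = 243 days.
March 1–26, 1994: 26 days.
Total: 19 + 243 + 26 = 288 days.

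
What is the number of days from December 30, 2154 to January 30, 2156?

December 2154: 31 − 30 = 1 day remains.
Then 12 full months totalling 365 days.
January 1–30, 2156: 30 days.
Total: 1 + 365 + 30 = 396 days.

396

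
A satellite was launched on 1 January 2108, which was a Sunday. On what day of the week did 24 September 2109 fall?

Tuesday

Day-of-year of January 1, 2108: 1.
Day-of-year of September 24, 2109: 267.
2108 has 366 days, so 366 − 1 = 365 days remain in 2108.
Total: 365 + 267 = 632 days.
632 mod 7 = 2, so 2 days after Sunday is Tuesday.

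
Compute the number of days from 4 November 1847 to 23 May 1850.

Day-of-year of November 4, 1847: 308.
Day-of-year of May 23, 1850: 143.
1847 has 365 days, so 365 − 308 = 57 days remain in 1847.
Full years: 1848: 366; 1849: 365. Sum = 731.
Total: 57 + 731 + 143 = 931 days.

931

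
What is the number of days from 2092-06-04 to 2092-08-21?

June 2092: 30 − 4 = 26 days remain.
Then July (31): 31 days.
August 1–21, 2092: 21 days.
Total: 26 + 31 + 21 = 78 days.

78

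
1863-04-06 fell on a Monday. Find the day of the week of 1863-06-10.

Wednesday

April 1863: 30 − 6 = 24 days remain.
Then May (31): 31 days.
June 1–10, 1863: 10 days.
Total: 24 + 31 + 10 = 65 days.
65 mod 7 = 2, so 2 days after Monday is Wednesday.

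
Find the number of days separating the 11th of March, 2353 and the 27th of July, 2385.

Day-of-year of March 11, 2353: 70.
Day-of-year of July 27, 2385: 208.
2353 has 365 days, so 365 − 70 = 295 days remain in 2353.
Full years 2354–2384: 23 common + 8 leap = 23×365 + 8×366 = 11323 days.
Total: 295 + 11323 + 208 = 11826 days.

11826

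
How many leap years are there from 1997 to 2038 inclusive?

Years divisible by 4 in [1997, 2038]: 2000, 2004, 2008, 2012, 2016, 2020, 2024, 2028, 2032, 2036.
2000 is divisible by 400, so still leap.
No century exceptions apply. Count: 10.

10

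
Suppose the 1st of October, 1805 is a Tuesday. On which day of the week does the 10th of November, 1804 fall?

Saturday

Count forward from the earlier date (November 10, 1804) to the later (October 1, 1805):
Day-of-year of November 10, 1804: 315.
Day-of-year of October 1, 1805: 274.
1804 has 366 days, so 366 − 315 = 51 days remain in 1804.
Total: 51 + 274 = 325 days.
325 mod 7 = 3, so 3 days before Tuesday is Saturday.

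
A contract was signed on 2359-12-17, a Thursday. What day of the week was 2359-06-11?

Thursday

Count forward from the earlier date (June 11, 2359) to the later (December 17, 2359):
June 2359: 30 − 11 = 19 days remain.
Then July (31), August (31), September (30), October (31), November (30): 31 + 31 + 30 + 31 + 30 = 153 days.
December 1–17, 2359: 17 days.
Total: 19 + 153 + 17 = 189 days.
189 is a multiple of 7, so 2359-06-11 falls on the same weekday: Thursday.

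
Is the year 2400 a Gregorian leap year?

Yes

2400 is a leap year (divisible by 400).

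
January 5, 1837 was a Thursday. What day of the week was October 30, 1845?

Day-of-year of January 5, 1837: 5.
Day-of-year of October 30, 1845: 303.
1837 has 365 days, so 365 − 5 = 360 days remain in 1837.
Full years 1838–1844: 5 common + 2 leap = 5×365 + 2×366 = 2557 days.
Total: 360 + 2557 + 303 = 3220 days.
3220 is a multiple of 7, so October 30, 1845 falls on the same weekday: Thursday.

Thursday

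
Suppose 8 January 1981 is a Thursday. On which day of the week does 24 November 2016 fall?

Thursday

From January 8, 1981 to January 8, 2016: 35 years, of which 8 contain a Feb 29 — 27×365 + 8×366 = 12783 days.
(2000 is a leap year (divisible by 400).)
January 2016: 31 − 8 = 23 days remain.
Then 9 full months totalling 274 days.
November 1–24, 2016: 24 days.
Residual: 321 days.
Total: 13104 days.
13104 is a multiple of 7, so 24 November 2016 falls on the same weekday: Thursday.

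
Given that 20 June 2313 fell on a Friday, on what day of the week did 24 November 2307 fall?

Count forward from the earlier date (November 24, 2307) to the later (June 20, 2313):
Day-of-year of November 24, 2307: 328.
Day-of-year of June 20, 2313: 171.
2307 has 365 days, so 365 − 328 = 37 days remain in 2307.
Full years: 2308: 366; 2309: 365; 2310: 365; 2311: 365; 2312: 366. Sum = 1827.
Total: 37 + 1827 + 171 = 2035 days.
2035 mod 7 = 5, so 5 days before Friday is Sunday.

Sunday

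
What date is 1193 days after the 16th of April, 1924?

the 23rd of July, 1927

Count 1193 days after April 16, 1924:
Day-of-year of April 16, 1924: 107.
Day-of-year of July 23, 1927: 204.
1924 has 366 days, so 366 − 107 = 259 days remain in 1924.
Full years: 1925: 365; 1926: 365. Sum = 730.
Total: 259 + 730 + 204 = 1193 days.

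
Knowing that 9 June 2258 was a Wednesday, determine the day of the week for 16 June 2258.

Wednesday

Within June 2258: 16 − 9 = 7 days.
7 is a multiple of 7, so 16 June 2258 falls on the same weekday: Wednesday.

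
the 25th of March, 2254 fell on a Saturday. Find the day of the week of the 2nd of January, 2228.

Wednesday

Count forward from the earlier date (January 2, 2228) to the later (March 25, 2254):
From January 2, 2228 to January 2, 2254: 26 years, of which 7 contain a Feb 29 — 19×365 + 7×366 = 9497 days.
January 2254: 31 − 2 = 29 days remain.
Then February 2254 (28): 28 days.
March 1–25, 2254: 25 days.
Residual: 82 days.
Total: 9579 days.
9579 mod 7 = 3, so 3 days before Saturday is Wednesday.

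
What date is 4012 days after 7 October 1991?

1 October 2002

Count 4012 days after October 7, 1991:
From October 7, 1991 to October 7, 2001: 10 years, of which 3 contain a Feb 29 — 7×365 + 3×366 = 3653 days.
(2000 is a leap year (divisible by 400).)
October 2001: 31 − 7 = 24 days remain.
Then 11 full months totalling 334 days.
October 1, 2002: 1 day.
Residual: 359 days.
Total: 4012 days.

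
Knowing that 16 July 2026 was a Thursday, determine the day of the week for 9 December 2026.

Wednesday

July 2026: 31 − 16 = 15 days remain.
Then August (31), September (30), October (31), November (30): 31 + 30 + 31 + 30 = 122 days.
December 1–9, 2026: 9 days.
Total: 15 + 122 + 9 = 146 days.
146 mod 7 = 6, so 6 days after Thursday is Wednesday.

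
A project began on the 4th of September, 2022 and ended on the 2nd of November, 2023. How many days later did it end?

424

September 4, 2022 → September 4, 2023: 365 days.
September 2023: 30 − 4 = 26 days remain.
Then October (31): 31 days.
November 1–2, 2023: 2 days.
Residual: 59 days.
Total: 424 days.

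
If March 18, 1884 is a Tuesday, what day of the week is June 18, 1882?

Count forward from the earlier date (June 18, 1882) to the later (March 18, 1884):
June 1882: 30 − 18 = 12 days remain.
Then 20 full months totalling 609 days.
March 1–18, 1884: 18 days.
Total: 12 + 609 + 18 = 639 days.
639 mod 7 = 2, so 2 days before Tuesday is Sunday.

Sunday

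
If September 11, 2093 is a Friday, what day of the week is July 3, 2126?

Wednesday

From September 11, 2093 to September 11, 2125: 32 years, of which 7 contain a Feb 29 — 25×365 + 7×366 = 11687 days.
(2100 is not a leap year (divisible by 100 but not 400).)
September 2125: 30 − 11 = 19 days remain.
Then 9 full months totalling 273 days.
July 1–3, 2126: 3 days.
Residual: 295 days.
Total: 11982 days.
11982 mod 7 = 5, so 5 days after Friday is Wednesday.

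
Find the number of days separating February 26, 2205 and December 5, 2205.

February 2205: 28 − 26 = 2 days remain (2205 is not a leap year, so February has 28 days).
Then 9 full months totalling 275 days.
December 1–5, 2205: 5 days.
Total: 2 + 275 + 5 = 282 days.

282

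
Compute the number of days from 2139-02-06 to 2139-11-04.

271

February 2139: 28 − 6 = 22 days remain (2139 is not a leap year, so February has 28 days).
Then March (31), April (30), May (31), June (30), July (31), August (31), September (30), October (31): 31 + 30 + 31 + 30 + 31 + 31 + 30 + 31 = 245 days.
November 1–4, 2139: 4 days.
Total: 22 + 245 + 4 = 271 days.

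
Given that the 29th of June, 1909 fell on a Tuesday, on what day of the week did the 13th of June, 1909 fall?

Count forward from the earlier date (June 13, 1909) to the later (June 29, 1909):
Within June 1909: 29 − 13 = 16 days.
16 mod 7 = 2, so 2 days before Tuesday is Sunday.

Sunday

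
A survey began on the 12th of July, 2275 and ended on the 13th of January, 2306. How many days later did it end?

From July 12, 2275 to July 12, 2305: 30 years, of which 7 contain a Feb 29 — 23×365 + 7×366 = 10957 days.
(2300 is not a leap year (divisible by 100 but not 400).)
July 2305: 31 − 12 = 19 days remain.
Then August (31), September (30), October (31), November (30), December (31): 31 + 30 + 31 + 30 + 31 = 153 days.
January 1–13, 2306: 13 days.
Residual: 185 days.
Total: 11142 days.

11142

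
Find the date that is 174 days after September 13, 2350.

March 6, 2351

Count 174 days after September 13, 2350:
September 2350: 30 − 13 = 17 days remain.
Then October (31), November (30), December (31), January (31), February 2351 (28): 31 + 30 + 31 + 31 + 28 = 151 days.
March 1–6, 2351: 6 days.
Total: 17 + 151 + 6 = 174 days.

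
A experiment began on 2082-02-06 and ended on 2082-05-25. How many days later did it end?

February 2082: 28 − 6 = 22 days remain (2082 is not a leap year, so February has 28 days).
Then March (31), April (30): 31 + 30 = 61 days.
May 1–25, 2082: 25 days.
Total: 22 + 61 + 25 = 108 days.

108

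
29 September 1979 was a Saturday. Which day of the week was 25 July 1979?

Wednesday

Count forward from the earlier date (July 25, 1979) to the later (September 29, 1979):
July 1979: 31 − 25 = 6 days remain.
Then August (31): 31 days.
September 1–29, 1979: 29 days.
Total: 6 + 31 + 29 = 66 days.
66 mod 7 = 3, so 3 days before Saturday is Wednesday.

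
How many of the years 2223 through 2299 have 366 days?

19

Years divisible by 4: 2224, 2228, …, 2296 — 19 in all.
No century exceptions apply. Count: 19.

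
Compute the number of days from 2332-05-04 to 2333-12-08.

583

May 4, 2332 → May 4, 2333: 365 days.
May 2333: 31 − 4 = 27 days remain.
Then June (30), July (31), August (31), September (30), October (31), November (30): 30 + 31 + 31 + 30 + 31 + 30 = 183 days.
December 1–8, 2333: 8 days.
Residual: 218 days.
Total: 583 days.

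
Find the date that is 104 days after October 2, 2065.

January 14, 2066

Count 104 days after October 2, 2065:
October 2065: 31 − 2 = 29 days remain.
Then November (30), December (31): 30 + 31 = 61 days.
January 1–14, 2066: 14 days.
Total: 29 + 61 + 14 = 104 days.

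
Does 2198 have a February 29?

2198 is not a leap year.

No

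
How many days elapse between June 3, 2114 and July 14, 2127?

4789

Day-of-year of June 3, 2114: 154.
Day-of-year of July 14, 2127: 195.
2114 has 365 days, so 365 − 154 = 211 days remain in 2114.
Full years 2115–2126: 9 common + 3 leap = 9×365 + 3×366 = 4383 days.
Total: 211 + 4383 + 195 = 4789 days.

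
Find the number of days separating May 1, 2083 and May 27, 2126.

15731

Day-of-year of May 1, 2083: 121.
Day-of-year of May 27, 2126: 147.
2083 has 365 days, so 365 − 121 = 244 days remain in 2083.
Full years 2084–2125: 32 common + 10 leap = 32×365 + 10×366 = 15340 days.
Total: 244 + 15340 + 147 = 15731 days.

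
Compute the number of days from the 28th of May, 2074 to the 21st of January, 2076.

May 2074: 31 − 28 = 3 days remain.
Then 19 full months totalling 579 days.
January 1–21, 2076: 21 days.
Total: 3 + 579 + 21 = 603 days.

603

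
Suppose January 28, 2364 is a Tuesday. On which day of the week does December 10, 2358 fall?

Count forward from the earlier date (December 10, 2358) to the later (January 28, 2364):
December 10, 2358 → December 10, 2359: 365 days.
December 10, 2359 → December 10, 2360: 366 days (2360 is a leap year).
December 10, 2360 → December 10, 2361: 365 days.
December 10, 2361 → December 10, 2362: 365 days.
December 10, 2362 → December 10, 2363: 365 days.
December 2363: 31 − 10 = 21 days remain.
January 1–28, 2364: 28 days.
Residual: 49 days.
Total: 1875 days.
1875 mod 7 = 6, so 6 days before Tuesday is Wednesday.

Wednesday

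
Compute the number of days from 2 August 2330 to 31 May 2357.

9799

Day-of-year of August 2, 2330: 214.
Day-of-year of May 31, 2357: 151.
2330 has 365 days, so 365 − 214 = 151 days remain in 2330.
Full years 2331–2356: 19 common + 7 leap = 19×365 + 7×366 = 9497 days.
Total: 151 + 9497 + 151 = 9799 days.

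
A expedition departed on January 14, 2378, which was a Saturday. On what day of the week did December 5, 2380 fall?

January 14, 2378 → January 14, 2379: 365 days.
January 14, 2379 → January 14, 2380: 365 days.
January 2380: 31 − 14 = 17 days remain.
Then 10 full months totalling 304 days.
December 1–5, 2380: 5 days.
Residual: 326 days.
Total: 1056 days.
1056 mod 7 = 6, so 6 days after Saturday is Friday.

Friday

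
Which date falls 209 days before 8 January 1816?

13 June 1815

Count 209 days before January 8, 1816:
Day-of-year of June 13, 1815: 164.
Day-of-year of January 8, 1816: 8.
1815 has 365 days, so 365 − 164 = 201 days remain in 1815.
Total: 201 + 8 = 209 days.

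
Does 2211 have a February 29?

2211 is not a leap year.

No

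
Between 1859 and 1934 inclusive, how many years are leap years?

18

Years divisible by 4: 1860, 1864, …, 1932 — 19 in all.
Of these, 1900 is divisible by 100 but not 400, so not leap.
Leap years: 19 − 1 = 18.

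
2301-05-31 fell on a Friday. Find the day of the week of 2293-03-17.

Friday

Count forward from the earlier date (March 17, 2293) to the later (May 31, 2301):
Day-of-year of March 17, 2293: 76.
Day-of-year of May 31, 2301: 151.
2293 has 365 days, so 365 − 76 = 289 days remain in 2293.
Full years 2294–2300: 6 common + 1 leap = 6×365 + 1×366 = 2556 days.
Total: 289 + 2556 + 151 = 2996 days.
2996 is a multiple of 7, so 2293-03-17 falls on the same weekday: Friday.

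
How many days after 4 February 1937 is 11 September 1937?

219

February 1937: 28 − 4 = 24 days remain (1937 is not a leap year, so February has 28 days).
Then March (31), April (30), May (31), June (30), July (31), August (31): 31 + 30 + 31 + 30 + 31 + 31 = 184 days.
September 1–11, 1937: 11 days.
Total: 24 + 184 + 11 = 219 days.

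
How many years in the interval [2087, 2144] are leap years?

Years divisible by 4: 2088, 2092, …, 2144 — 15 in all.
Of these, 2100 is divisible by 100 but not 400, so not leap.
Leap years: 15 − 1 = 14.

14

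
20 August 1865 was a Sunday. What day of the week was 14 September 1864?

Wednesday

Count forward from the earlier date (September 14, 1864) to the later (August 20, 1865):
September 1864: 30 − 14 = 16 days remain.
Then 10 full months totalling 304 days.
August 1–20, 1865: 20 days.
Residual: 340 days.
Total: 340 days.
340 mod 7 = 4, so 4 days before Sunday is Wednesday.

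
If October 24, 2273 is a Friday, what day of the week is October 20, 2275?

Wednesday

Day-of-year of October 24, 2273: 297.
Day-of-year of October 20, 2275: 293.
2273 has 365 days, so 365 − 297 = 68 days remain in 2273.
Full years: 2274: 365. Sum = 365.
Total: 68 + 365 + 293 = 726 days.
726 mod 7 = 5, so 5 days after Friday is Wednesday.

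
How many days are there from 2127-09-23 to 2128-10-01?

374

Day-of-year of September 23, 2127: 266.
Day-of-year of October 1, 2128: 275.
2127 has 365 days, so 365 − 266 = 99 days remain in 2127.
Total: 99 + 275 = 374 days.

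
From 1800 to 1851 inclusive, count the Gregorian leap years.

12

Years divisible by 4: 1800, 1804, …, 1848 — 13 in all.
Of these, 1800 is divisible by 100 but not 400, so not leap.
Leap years: 13 − 1 = 12.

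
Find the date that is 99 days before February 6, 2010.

October 30, 2009

Count 99 days before February 6, 2010:
Day-of-year of October 30, 2009: 303.
Day-of-year of February 6, 2010: 37.
2009 has 365 days, so 365 − 303 = 62 days remain in 2009.
Total: 62 + 37 = 99 days.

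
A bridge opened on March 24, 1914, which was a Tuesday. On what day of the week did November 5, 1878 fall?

Count forward from the earlier date (November 5, 1878) to the later (March 24, 1914):
Day-of-year of November 5, 1878: 309.
Day-of-year of March 24, 1914: 83.
1878 has 365 days, so 365 − 309 = 56 days remain in 1878.
Full years 1879–1913: 27 common + 8 leap = 27×365 + 8×366 = 12783 days.
Total: 56 + 12783 + 83 = 12922 days.
12922 is a multiple of 7, so November 5, 1878 falls on the same weekday: Tuesday.

Tuesday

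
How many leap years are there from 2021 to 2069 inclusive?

Years divisible by 4 in [2021, 2069]: 2024, 2028, 2032, 2036, 2040, 2044, 2048, 2052, 2056, 2060, 2064, 2068.
No century exceptions apply. Count: 12.

12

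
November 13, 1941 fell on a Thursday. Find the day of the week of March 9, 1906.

Count forward from the earlier date (March 9, 1906) to the later (November 13, 1941):
From March 9, 1906 to March 9, 1941: 35 years, of which 9 contain a Feb 29 — 26×365 + 9×366 = 12784 days.
March 1941: 31 − 9 = 22 days remain.
Then April (30), May (31), June (30), July (31), August (31), September (30), October (31): 30 + 31 + 30 + 31 + 31 + 30 + 31 = 214 days.
November 1–13, 1941: 13 days.
Residual: 249 days.
Total: 13033 days.
13033 mod 7 = 6, so 6 days before Thursday is Friday.

Friday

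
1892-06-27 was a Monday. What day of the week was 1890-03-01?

Saturday

Count forward from the earlier date (March 1, 1890) to the later (June 27, 1892):
March 1, 1890 → March 1, 1891: 365 days.
March 1, 1891 → March 1, 1892: 366 days (1892 is a leap year).
March 1892: 31 − 1 = 30 days remain.
Then April (30), May (31): 30 + 31 = 61 days.
June 1–27, 1892: 27 days.
Residual: 118 days.
Total: 849 days.
849 mod 7 = 2, so 2 days before Monday is Saturday.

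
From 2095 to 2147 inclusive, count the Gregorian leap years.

Years divisible by 4: 2096, 2100, …, 2144 — 13 in all.
Of these, 2100 is divisible by 100 but not 400, so not leap.
Leap years: 13 − 1 = 12.

12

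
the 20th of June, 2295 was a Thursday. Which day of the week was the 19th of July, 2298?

Tuesday

June 20, 2295 → June 20, 2296: 366 days (2296 is a leap year).
June 20, 2296 → June 20, 2297: 365 days.
June 20, 2297 → June 20, 2298: 365 days.
June 2298: 30 − 20 = 10 days remain.
July 1–19, 2298: 19 days.
Residual: 29 days.
Total: 1125 days.
1125 mod 7 = 5, so 5 days after Thursday is Tuesday.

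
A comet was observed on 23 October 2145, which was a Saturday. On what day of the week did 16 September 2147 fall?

October 23, 2145 → October 23, 2146: 365 days.
October 2146: 31 − 23 = 8 days remain.
Then 10 full months totalling 304 days.
September 1–16, 2147: 16 days.
Residual: 328 days.
Total: 693 days.
693 is a multiple of 7, so 16 September 2147 falls on the same weekday: Saturday.

Saturday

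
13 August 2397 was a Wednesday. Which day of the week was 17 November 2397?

August 2397: 31 − 13 = 18 days remain.
Then September (30), October (31): 30 + 31 = 61 days.
November 1–17, 2397: 17 days.
Total: 18 + 61 + 17 = 96 days.
96 mod 7 = 5, so 5 days after Wednesday is Monday.

Monday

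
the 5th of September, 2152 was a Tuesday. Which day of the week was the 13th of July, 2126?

Saturday

Count forward from the earlier date (July 13, 2126) to the later (September 5, 2152):
From July 13, 2126 to July 13, 2152: 26 years, of which 7 contain a Feb 29 — 19×365 + 7×366 = 9497 days.
July 2152: 31 − 13 = 18 days remain.
Then August (31): 31 days.
September 1–5, 2152: 5 days.
Residual: 54 days.
Total: 9551 days.
9551 mod 7 = 3, so 3 days before Tuesday is Saturday.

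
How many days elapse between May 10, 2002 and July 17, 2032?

Day-of-year of May 10, 2002: 130.
Day-of-year of July 17, 2032: 199.
2002 has 365 days, so 365 − 130 = 235 days remain in 2002.
Full years 2003–2031: 22 common + 7 leap = 22×365 + 7×366 = 10592 days.
Total: 235 + 10592 + 199 = 11026 days.

11026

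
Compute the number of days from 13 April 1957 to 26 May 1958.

408

Day-of-year of April 13, 1957: 103.
Day-of-year of May 26, 1958: 146.
1957 has 365 days, so 365 − 103 = 262 days remain in 1957.
Total: 262 + 146 = 408 days.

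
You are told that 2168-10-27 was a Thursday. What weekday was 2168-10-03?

Count forward from the earlier date (October 3, 2168) to the later (October 27, 2168):
Within October 2168: 27 − 3 = 24 days.
24 mod 7 = 3, so 3 days before Thursday is Monday.

Monday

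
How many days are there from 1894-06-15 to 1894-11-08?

146

June 1894: 30 − 15 = 15 days remain.
Then July (31), August (31), September (30), October (31): 31 + 31 + 30 + 31 = 123 days.
November 1–8, 1894: 8 days.
Total: 15 + 123 + 8 = 146 days.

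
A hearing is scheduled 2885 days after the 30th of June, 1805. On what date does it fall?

the 24th of May, 1813

Count 2885 days after June 30, 1805:
Day-of-year of June 30, 1805: 181.
Day-of-year of May 24, 1813: 144.
1805 has 365 days, so 365 − 181 = 184 days remain in 1805.
Full years 1806–1812: 5 common + 2 leap = 5×365 + 2×366 = 2557 days.
Total: 184 + 2557 + 144 = 2885 days.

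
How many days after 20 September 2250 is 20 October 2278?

10257

Day-of-year of September 20, 2250: 263.
Day-of-year of October 20, 2278: 293.
2250 has 365 days, so 365 − 263 = 102 days remain in 2250.
Full years 2251–2277: 20 common + 7 leap = 20×365 + 7×366 = 9862 days.
Total: 102 + 9862 + 293 = 10257 days.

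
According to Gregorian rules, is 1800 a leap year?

1800 is not a leap year (divisible by 100 but not 400).

No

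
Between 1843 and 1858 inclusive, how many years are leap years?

Years divisible by 4 in [1843, 1858]: 1844, 1848, 1852, 1856.
No century exceptions apply. Count: 4.

4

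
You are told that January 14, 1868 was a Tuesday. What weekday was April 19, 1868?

January 1868: 31 − 14 = 17 days remain.
Then February 1868 (29), March (31): 29 + 31 = 60 days.
April 1–19, 1868: 19 days.
Total: 17 + 60 + 19 = 96 days.
96 mod 7 = 5, so 5 days after Tuesday is Sunday.

Sunday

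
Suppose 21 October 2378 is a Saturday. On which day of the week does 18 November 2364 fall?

Count forward from the earlier date (November 18, 2364) to the later (October 21, 2378):
Day-of-year of November 18, 2364: 323.
Day-of-year of October 21, 2378: 294.
2364 has 366 days, so 366 − 323 = 43 days remain in 2364.
Full years 2365–2377: 10 common + 3 leap = 10×365 + 3×366 = 4748 days.
Total: 43 + 4748 + 294 = 5085 days.
5085 mod 7 = 3, so 3 days before Saturday is Wednesday.

Wednesday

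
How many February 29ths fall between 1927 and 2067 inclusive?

Years divisible by 4: 1928, 1932, …, 2064 — 35 in all.
2000 is divisible by 400, so still leap.
No century exceptions apply. Count: 35.

35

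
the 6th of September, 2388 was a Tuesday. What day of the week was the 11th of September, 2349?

Count forward from the earlier date (September 11, 2349) to the later (September 6, 2388):
Day-of-year of September 11, 2349: 254.
Day-of-year of September 6, 2388: 250.
2349 has 365 days, so 365 − 254 = 111 days remain in 2349.
Full years 2350–2387: 29 common + 9 leap = 29×365 + 9×366 = 13879 days.
Total: 111 + 13879 + 250 = 14240 days.
14240 mod 7 = 2, so 2 days before Tuesday is Sunday.

Sunday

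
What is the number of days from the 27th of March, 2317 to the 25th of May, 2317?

March 2317: 31 − 27 = 4 days remain.
Then April (30): 30 days.
May 1–25, 2317: 25 days.
Total: 4 + 30 + 25 = 59 days.

59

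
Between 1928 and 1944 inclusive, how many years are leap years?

Years divisible by 4 in [1928, 1944]: 1928, 1932, 1936, 1940, 1944.
No century exceptions apply. Count: 5.

5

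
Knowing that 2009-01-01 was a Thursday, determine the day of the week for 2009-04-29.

Wednesday

January 2009: 31 − 1 = 30 days remain.
Then February 2009 (28), March (31): 28 + 31 = 59 days.
April 1–29, 2009: 29 days.
Total: 30 + 59 + 29 = 118 days.
118 mod 7 = 6, so 6 days after Thursday is Wednesday.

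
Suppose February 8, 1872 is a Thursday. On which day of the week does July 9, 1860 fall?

Count forward from the earlier date (July 9, 1860) to the later (February 8, 1872):
Day-of-year of July 9, 1860: 191.
Day-of-year of February 8, 1872: 39.
1860 has 366 days, so 366 − 191 = 175 days remain in 1860.
Full years 1861–1871: 9 common + 2 leap = 9×365 + 2×366 = 4017 days.
Total: 175 + 4017 + 39 = 4231 days.
4231 mod 7 = 3, so 3 days before Thursday is Monday.

Monday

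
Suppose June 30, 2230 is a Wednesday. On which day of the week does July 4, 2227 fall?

Wednesday

Count forward from the earlier date (July 4, 2227) to the later (June 30, 2230):
Day-of-year of July 4, 2227: 185.
Day-of-year of June 30, 2230: 181.
2227 has 365 days, so 365 − 185 = 180 days remain in 2227.
Full years: 2228: 366; 2229: 365. Sum = 731.
Total: 180 + 731 + 181 = 1092 days.
1092 is a multiple of 7, so July 4, 2227 falls on the same weekday: Wednesday.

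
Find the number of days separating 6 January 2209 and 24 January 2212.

1113

Day-of-year of January 6, 2209: 6.
Day-of-year of January 24, 2212: 24.
2209 has 365 days, so 365 − 6 = 359 days remain in 2209.
Full years: 2210: 365; 2211: 365. Sum = 730.
Total: 359 + 730 + 24 = 1113 days.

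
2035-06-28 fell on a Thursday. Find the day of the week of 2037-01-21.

Wednesday

June 28, 2035 → June 28, 2036: 366 days (2036 is a leap year).
June 2036: 30 − 28 = 2 days remain.
Then July (31), August (31), September (30), October (31), November (30), December (31): 31 + 31 + 30 + 31 + 30 + 31 = 184 days.
January 1–21, 2037: 21 days.
Residual: 207 days.
Total: 573 days.
573 mod 7 = 6, so 6 days after Thursday is Wednesday.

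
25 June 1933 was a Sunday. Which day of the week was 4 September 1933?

June 1933: 30 − 25 = 5 days remain.
Then July (31), August (31): 31 + 31 = 62 days.
September 1–4, 1933: 4 days.
Total: 5 + 62 + 4 = 71 days.
71 mod 7 = 1, so 1 day after Sunday is Monday.

Monday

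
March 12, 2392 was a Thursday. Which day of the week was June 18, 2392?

Thursday

March 2392: 31 − 12 = 19 days remain.
Then April (30), May (31): 30 + 31 = 61 days.
June 1–18, 2392: 18 days.
Total: 19 + 61 + 18 = 98 days.
98 is a multiple of 7, so June 18, 2392 falls on the same weekday: Thursday.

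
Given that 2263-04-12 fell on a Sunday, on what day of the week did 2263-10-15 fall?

April 2263: 30 − 12 = 18 days remain.
Then May (31), June (30), July (31), August (31), September (30): 31 + 30 + 31 + 31 + 30 = 153 days.
October 1–15, 2263: 15 days.
Total: 18 + 153 + 15 = 186 days.
186 mod 7 = 4, so 4 days after Sunday is Thursday.

Thursday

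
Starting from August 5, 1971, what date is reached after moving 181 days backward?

February 5, 1971

Count 181 days before August 5, 1971:
February 1971: 28 − 5 = 23 days remain (1971 is not a leap year, so February has 28 days).
Then March (31), April (30), May (31), June (30), July (31): 31 + 30 + 31 + 30 + 31 = 153 days.
August 1–5, 1971: 5 days.
Total: 23 + 153 + 5 = 181 days.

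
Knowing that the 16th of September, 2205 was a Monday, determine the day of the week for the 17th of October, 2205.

Thursday

September 2205: 30 − 16 = 14 days remain.
October 1–17, 2205: 17 days.
Total: 14 + 17 = 31 days.
31 mod 7 = 3, so 3 days after Monday is Thursday.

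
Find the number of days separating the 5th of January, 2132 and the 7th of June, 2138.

January 5, 2132 → January 5, 2133: 366 days (2132 is a leap year).
January 5, 2133 → January 5, 2134: 365 days.
January 5, 2134 → January 5, 2135: 365 days.
January 5, 2135 → January 5, 2136: 365 days.
January 5, 2136 → January 5, 2137: 366 days (2136 is a leap year).
January 5, 2137 → January 5, 2138: 365 days.
January 2138: 31 − 5 = 26 days remain.
Then February 2138 (28), March (31), April (30), May (31): 28 + 31 + 30 + 31 = 120 days.
June 1–7, 2138: 7 days.
Residual: 153 days.
Total: 2345 days.

2345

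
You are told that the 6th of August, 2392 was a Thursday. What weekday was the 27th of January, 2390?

Saturday

Count forward from the earlier date (January 27, 2390) to the later (August 6, 2392):
January 27, 2390 → January 27, 2391: 365 days.
January 27, 2391 → January 27, 2392: 365 days.
January 2392: 31 − 27 = 4 days remain.
Then February 2392 (29), March (31), April (30), May (31), June (30), July (31): 29 + 31 + 30 + 31 + 30 + 31 = 182 days.
August 1–6, 2392: 6 days.
Residual: 192 days.
Total: 922 days.
922 mod 7 = 5, so 5 days before Thursday is Saturday.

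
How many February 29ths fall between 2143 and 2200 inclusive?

14

Years divisible by 4: 2144, 2148, …, 2200 — 15 in all.
Of these, 2200 is divisible by 100 but not 400, so not leap.
Leap years: 15 − 1 = 14.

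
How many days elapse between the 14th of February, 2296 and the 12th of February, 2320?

8763

From February 14, 2296 to February 14, 2319: 23 years, of which 5 contain a Feb 29 — 18×365 + 5×366 = 8400 days.
(2300 is not a leap year (divisible by 100 but not 400).)
February 2319: 28 − 14 = 14 days remain (2319 is not a leap year, so February has 28 days).
Then 11 full months totalling 337 days.
February 1–12, 2320: 12 days (2320 is a leap year).
Residual: 363 days.
Total: 8763 days.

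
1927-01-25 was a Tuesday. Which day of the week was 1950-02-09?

Thursday

From January 25, 1927 to January 25, 1950: 23 years, of which 6 contain a Feb 29 — 17×365 + 6×366 = 8401 days.
January 1950: 31 − 25 = 6 days remain.
February 1–9, 1950: 9 days (1950 is not a leap year).
Residual: 15 days.
Total: 8416 days.
8416 mod 7 = 2, so 2 days after Tuesday is Thursday.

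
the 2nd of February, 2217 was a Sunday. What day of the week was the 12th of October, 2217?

February 2217: 28 − 2 = 26 days remain (2217 is not a leap year, so February has 28 days).
Then March (31), April (30), May (31), June (30), July (31), August (31), September (30): 31 + 30 + 31 + 30 + 31 + 31 + 30 = 214 days.
October 1–12, 2217: 12 days.
Total: 26 + 214 + 12 = 252 days.
252 is a multiple of 7, so the 12th of October, 2217 falls on the same weekday: Sunday.

Sunday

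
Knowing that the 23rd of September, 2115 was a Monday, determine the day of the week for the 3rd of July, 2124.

Monday

From September 23, 2115 to September 23, 2123: 8 years, of which 2 contain a Feb 29 — 6×365 + 2×366 = 2922 days.
September 2123: 30 − 23 = 7 days remain.
Then 9 full months totalling 274 days.
July 1–3, 2124: 3 days.
Residual: 284 days.
Total: 3206 days.
3206 is a multiple of 7, so the 3rd of July, 2124 falls on the same weekday: Monday.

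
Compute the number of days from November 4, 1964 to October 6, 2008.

16042

From November 4, 1964 to November 4, 2007: 43 years, of which 10 contain a Feb 29 — 33×365 + 10×366 = 15705 days.
(2000 is a leap year (divisible by 400).)
November 2007: 30 − 4 = 26 days remain.
Then 10 full months totalling 305 days.
October 1–6, 2008: 6 days.
Residual: 337 days.
Total: 16042 days.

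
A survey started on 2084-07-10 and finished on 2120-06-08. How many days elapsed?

13116

From July 10, 2084 to July 10, 2119: 35 years, of which 7 contain a Feb 29 — 28×365 + 7×366 = 12782 days.
(2100 is not a leap year (divisible by 100 but not 400).)
July 2119: 31 − 10 = 21 days remain.
Then 10 full months totalling 305 days.
June 1–8, 2120: 8 days.
Residual: 334 days.
Total: 13116 days.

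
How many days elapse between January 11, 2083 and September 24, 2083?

256

January 2083: 31 − 11 = 20 days remain.
Then February 2083 (28), March (31), April (30), May (31), June (30), July (31), August (31): 28 + 31 + 30 + 31 + 30 + 31 + 31 = 212 days.
September 1–24, 2083: 24 days.
Total: 20 + 212 + 24 = 256 days.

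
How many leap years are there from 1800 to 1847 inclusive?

Years divisible by 4 in [1800, 1847]: 1800, 1804, 1808, 1812, 1816, 1820, 1824, 1828, 1832, 1836, 1840, 1844.
Of these, 1800 is divisible by 100 but not 400, so not leap.
Leap years: 12 − 1 = 11.

11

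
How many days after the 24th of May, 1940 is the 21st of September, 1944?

1581

Day-of-year of May 24, 1940: 145.
Day-of-year of September 21, 1944: 265.
1940 has 366 days, so 366 − 145 = 221 days remain in 1940.
Full years: 1941: 365; 1942: 365; 1943: 365. Sum = 1095.
Total: 221 + 1095 + 265 = 1581 days.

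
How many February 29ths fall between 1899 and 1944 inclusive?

11

Years divisible by 4 in [1899, 1944]: 1900, 1904, 1908, 1912, 1916, 1920, 1924, 1928, 1932, 1936, 1940, 1944.
Of these, 1900 is divisible by 100 but not 400, so not leap.
Leap years: 12 − 1 = 11.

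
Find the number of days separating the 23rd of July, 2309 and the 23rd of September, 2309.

62

July 2309: 31 − 23 = 8 days remain.
Then August (31): 31 days.
September 1–23, 2309: 23 days.
Total: 8 + 31 + 23 = 62 days.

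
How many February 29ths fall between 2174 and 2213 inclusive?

Years divisible by 4 in [2174, 2213]: 2176, 2180, 2184, 2188, 2192, 2196, 2200, 2204, 2208, 2212.
Of these, 2200 is divisible by 100 but not 400, so not leap.
Leap years: 10 − 1 = 9.

9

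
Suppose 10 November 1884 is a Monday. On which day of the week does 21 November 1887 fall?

November 10, 1884 → November 10, 1885: 365 days.
November 10, 1885 → November 10, 1886: 365 days.
November 10, 1886 → November 10, 1887: 365 days.
Within November 1887: 21 − 10 = 11 days.
Total: 1106 days.
1106 is a multiple of 7, so 21 November 1887 falls on the same weekday: Monday.

Monday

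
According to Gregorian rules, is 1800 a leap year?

1800 is not a leap year (divisible by 100 but not 400).

No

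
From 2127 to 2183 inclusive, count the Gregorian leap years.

Years divisible by 4: 2128, 2132, …, 2180 — 14 in all.
No century exceptions apply. Count: 14.

14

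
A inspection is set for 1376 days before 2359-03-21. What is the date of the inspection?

2355-06-14

Count 1376 days before March 21, 2359:
Day-of-year of June 14, 2355: 165.
Day-of-year of March 21, 2359: 80.
2355 has 365 days, so 365 − 165 = 200 days remain in 2355.
Full years: 2356: 366; 2357: 365; 2358: 365. Sum = 1096.
Total: 200 + 1096 + 80 = 1376 days.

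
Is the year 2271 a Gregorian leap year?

No

2271 is not a leap year.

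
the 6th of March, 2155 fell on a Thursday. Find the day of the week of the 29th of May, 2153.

Tuesday

Count forward from the earlier date (May 29, 2153) to the later (March 6, 2155):
May 2153: 31 − 29 = 2 days remain.
Then 21 full months totalling 638 days.
March 1–6, 2155: 6 days.
Total: 2 + 638 + 6 = 646 days.
646 mod 7 = 2, so 2 days before Thursday is Tuesday.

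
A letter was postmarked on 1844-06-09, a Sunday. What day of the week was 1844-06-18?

Within June 1844: 18 − 9 = 9 days.
9 mod 7 = 2, so 2 days after Sunday is Tuesday.

Tuesday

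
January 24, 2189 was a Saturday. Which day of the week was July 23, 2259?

Day-of-year of January 24, 2189: 24.
Day-of-year of July 23, 2259: 204.
2189 has 365 days, so 365 − 24 = 341 days remain in 2189.
Full years 2190–2258: 53 common + 16 leap = 53×365 + 16×366 = 25201 days.
Total: 341 + 25201 + 204 = 25746 days.
25746 is a multiple of 7, so July 23, 2259 falls on the same weekday: Saturday.

Saturday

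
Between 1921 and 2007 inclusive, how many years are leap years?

21

Years divisible by 4: 1924, 1928, …, 2004 — 21 in all.
2000 is divisible by 400, so still leap.
No century exceptions apply. Count: 21.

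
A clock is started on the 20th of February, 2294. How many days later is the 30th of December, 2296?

February 2294: 28 − 20 = 8 days remain (2294 is not a leap year, so February has 28 days).
Then 33 full months totalling 1006 days.
December 1–30, 2296: 30 days.
Total: 8 + 1006 + 30 = 1044 days.

1044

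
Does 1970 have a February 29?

1970 is not a leap year.

No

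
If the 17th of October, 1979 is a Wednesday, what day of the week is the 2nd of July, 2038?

Friday

Day-of-year of October 17, 1979: 290.
Day-of-year of July 2, 2038: 183.
1979 has 365 days, so 365 − 290 = 75 days remain in 1979.
Full years 1980–2037: 43 common + 15 leap = 43×365 + 15×366 = 21185 days.
Total: 75 + 21185 + 183 = 21443 days.
21443 mod 7 = 2, so 2 days after Wednesday is Friday.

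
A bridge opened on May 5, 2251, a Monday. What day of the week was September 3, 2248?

Sunday

Count forward from the earlier date (September 3, 2248) to the later (May 5, 2251):
Day-of-year of September 3, 2248: 247.
Day-of-year of May 5, 2251: 125.
2248 has 366 days, so 366 − 247 = 119 days remain in 2248.
Full years: 2249: 365; 2250: 365. Sum = 730.
Total: 119 + 730 + 125 = 974 days.
974 mod 7 = 1, so 1 day before Monday is Sunday.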